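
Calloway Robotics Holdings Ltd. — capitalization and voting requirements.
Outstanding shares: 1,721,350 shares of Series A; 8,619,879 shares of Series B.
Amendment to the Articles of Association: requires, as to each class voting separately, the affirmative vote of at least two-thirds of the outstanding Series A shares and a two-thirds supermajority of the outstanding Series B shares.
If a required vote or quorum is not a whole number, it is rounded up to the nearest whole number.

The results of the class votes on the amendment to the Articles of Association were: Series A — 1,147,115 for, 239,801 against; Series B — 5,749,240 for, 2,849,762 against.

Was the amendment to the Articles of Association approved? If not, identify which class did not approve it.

Not approved — the Series A shares did not give the required vote.

Series A: 2/3 of 1721350 = 1147566.67, rounded up to 1147567; 1,147,567 required, 1,147,115 in favor — not approved.
Series B: 2/3 of 8619879 = 5746586; 5,746,586 required, 5,749,240 in favor — approved.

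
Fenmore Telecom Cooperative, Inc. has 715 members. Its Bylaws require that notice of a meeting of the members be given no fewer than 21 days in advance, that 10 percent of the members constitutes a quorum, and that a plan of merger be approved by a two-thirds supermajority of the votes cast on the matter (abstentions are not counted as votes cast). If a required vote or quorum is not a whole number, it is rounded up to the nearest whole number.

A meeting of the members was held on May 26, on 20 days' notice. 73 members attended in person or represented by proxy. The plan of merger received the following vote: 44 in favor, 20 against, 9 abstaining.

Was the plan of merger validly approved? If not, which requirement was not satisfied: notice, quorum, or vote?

Notice: 20 days given; 21 required. Not satisfied.
Quorum: 10% of 715 = 71.50, rounded up to 72; 73 present. Satisfied.
Vote: requires two-thirds of the votes cast (73 − 9 abstaining = 64); 2/3 of 64 = 42.67, rounded up to 43, so 43 needed; 44 in favor. Satisfied.

Invalid — notice requirement not satisfied.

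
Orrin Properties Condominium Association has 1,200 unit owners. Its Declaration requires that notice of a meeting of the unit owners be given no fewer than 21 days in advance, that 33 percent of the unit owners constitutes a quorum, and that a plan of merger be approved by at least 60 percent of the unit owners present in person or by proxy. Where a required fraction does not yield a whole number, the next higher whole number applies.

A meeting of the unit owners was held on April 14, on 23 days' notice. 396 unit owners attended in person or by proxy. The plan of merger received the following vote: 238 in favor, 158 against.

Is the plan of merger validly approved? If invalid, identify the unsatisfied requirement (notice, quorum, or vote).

Notice: 23 days given; 21 required. Satisfied.
Quorum: 33% of 1,200 = 396; 396 present. Satisfied.
Vote: requires three-fifths of those present (396); 3/5 of 396 = 237.60, rounded up to 238, so 238 needed; 238 in favor. Satisfied.

Valid — all requirements satisfied.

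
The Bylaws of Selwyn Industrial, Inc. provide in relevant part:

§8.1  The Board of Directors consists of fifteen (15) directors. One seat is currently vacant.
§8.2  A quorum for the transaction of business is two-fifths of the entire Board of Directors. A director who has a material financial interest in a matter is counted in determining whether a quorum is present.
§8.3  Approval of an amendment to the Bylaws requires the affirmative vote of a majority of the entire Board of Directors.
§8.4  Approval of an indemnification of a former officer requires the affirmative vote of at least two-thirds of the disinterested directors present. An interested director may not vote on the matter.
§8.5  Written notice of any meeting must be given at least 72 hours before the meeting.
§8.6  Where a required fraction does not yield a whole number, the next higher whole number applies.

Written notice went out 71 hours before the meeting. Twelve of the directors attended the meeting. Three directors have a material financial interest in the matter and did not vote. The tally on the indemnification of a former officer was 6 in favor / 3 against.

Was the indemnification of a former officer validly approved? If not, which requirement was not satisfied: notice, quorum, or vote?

Notice: 71 hours given; 72 required (71 < 72). Not satisfied.
Quorum: 12 present (interested directors count toward quorum); quorum is 6. Satisfied.
Vote: the indemnification of a former officer requires two-thirds of the disinterested directors present (12 − 3 = 9). 2/3 of 9 = 6, so 6 affirmative votes are needed; 6 voted in favor. Satisfied.

Invalid — notice requirement not satisfied.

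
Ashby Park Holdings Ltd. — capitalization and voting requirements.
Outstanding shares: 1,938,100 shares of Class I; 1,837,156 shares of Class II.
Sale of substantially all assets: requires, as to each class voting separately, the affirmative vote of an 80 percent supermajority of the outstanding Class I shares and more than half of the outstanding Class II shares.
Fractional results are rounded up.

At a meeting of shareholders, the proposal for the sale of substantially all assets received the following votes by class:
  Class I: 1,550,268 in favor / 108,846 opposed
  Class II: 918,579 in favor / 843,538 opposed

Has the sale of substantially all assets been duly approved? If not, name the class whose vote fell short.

Class I: 4/5 of 1938100 = 1550480; 1,550,480 required, 1,550,268 in favor — not approved.
Class II: a majority of 1837156 is 918579; 918,579 required, 918,579 in favor — approved.

Not approved — the Class I shares did not give the required vote.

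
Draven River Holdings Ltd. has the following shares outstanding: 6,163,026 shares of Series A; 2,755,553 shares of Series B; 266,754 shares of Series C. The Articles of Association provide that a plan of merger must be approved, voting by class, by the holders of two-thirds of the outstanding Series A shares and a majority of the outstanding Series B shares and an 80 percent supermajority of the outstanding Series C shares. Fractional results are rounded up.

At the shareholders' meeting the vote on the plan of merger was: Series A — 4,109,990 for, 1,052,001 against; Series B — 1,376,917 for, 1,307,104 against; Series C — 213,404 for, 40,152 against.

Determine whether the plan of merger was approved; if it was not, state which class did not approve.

Not approved — the Series B shares did not give the required vote.

Series A: 2/3 of 6163026 = 4108684; 4,108,684 required, 4,109,990 in favor — approved.
Series B: a majority of 2755553 is 1377777; 1,377,777 required, 1,376,917 in favor — not approved.
Series C: 4/5 of 266754 = 213403.20, rounded up to 213404; 213,404 required, 213,404 in favor — approved.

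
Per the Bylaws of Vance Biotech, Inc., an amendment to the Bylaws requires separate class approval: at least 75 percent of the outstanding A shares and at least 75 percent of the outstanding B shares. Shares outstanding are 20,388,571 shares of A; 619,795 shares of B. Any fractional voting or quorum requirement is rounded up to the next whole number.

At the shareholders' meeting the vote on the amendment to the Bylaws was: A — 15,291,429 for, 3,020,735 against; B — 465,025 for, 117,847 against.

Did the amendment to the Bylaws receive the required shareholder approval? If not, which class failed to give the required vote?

Approved — every class gave the required vote.

A: 3/4 of 20388571 = 15291428.25, rounded up to 15291429; 15,291,429 required, 15,291,429 in favor — approved.
B: 3/4 of 619795 = 464846.25, rounded up to 464847; 464,847 required, 465,025 in favor — approved.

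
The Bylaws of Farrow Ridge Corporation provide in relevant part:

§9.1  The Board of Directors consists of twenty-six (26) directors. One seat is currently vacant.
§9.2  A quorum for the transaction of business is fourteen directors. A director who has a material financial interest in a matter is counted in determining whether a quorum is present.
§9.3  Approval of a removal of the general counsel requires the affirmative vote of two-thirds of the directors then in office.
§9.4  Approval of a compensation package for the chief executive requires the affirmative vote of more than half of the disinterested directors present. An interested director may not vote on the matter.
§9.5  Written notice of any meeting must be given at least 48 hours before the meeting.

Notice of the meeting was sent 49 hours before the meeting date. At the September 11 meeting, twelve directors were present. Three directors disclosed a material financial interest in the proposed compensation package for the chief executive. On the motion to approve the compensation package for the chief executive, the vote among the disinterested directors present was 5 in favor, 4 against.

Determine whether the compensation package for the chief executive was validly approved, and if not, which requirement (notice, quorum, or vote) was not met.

Notice: 49 hours given; 48 required (49 ≥ 48). Satisfied.
Quorum: 12 present (interested directors count toward quorum); quorum is 14. Not satisfied.
Vote: the compensation package for the chief executive requires a majority of the disinterested directors present (12 − 3 = 9). A majority of 9 is 5, so 5 affirmative votes are needed; 5 voted in favor. Satisfied. (Moot — without a quorum no business can be validly transacted.)

Invalid — quorum requirement not satisfied.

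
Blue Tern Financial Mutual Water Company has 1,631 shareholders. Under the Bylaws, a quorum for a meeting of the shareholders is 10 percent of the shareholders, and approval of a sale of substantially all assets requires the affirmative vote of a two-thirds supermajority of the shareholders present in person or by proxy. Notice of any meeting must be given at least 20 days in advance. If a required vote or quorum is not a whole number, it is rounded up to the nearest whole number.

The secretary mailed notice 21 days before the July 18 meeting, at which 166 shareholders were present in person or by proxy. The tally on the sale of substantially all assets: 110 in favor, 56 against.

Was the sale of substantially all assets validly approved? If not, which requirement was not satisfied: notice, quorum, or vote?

Notice: 21 days given; 20 required. Satisfied.
Quorum: 10% of 1,631 = 163.10, rounded up to 164; 166 present. Satisfied.
Vote: requires two-thirds of those present (166); 2/3 of 166 = 110.67, rounded up to 111, so 111 needed; 110 in favor. Not satisfied.

Invalid — vote requirement not satisfied.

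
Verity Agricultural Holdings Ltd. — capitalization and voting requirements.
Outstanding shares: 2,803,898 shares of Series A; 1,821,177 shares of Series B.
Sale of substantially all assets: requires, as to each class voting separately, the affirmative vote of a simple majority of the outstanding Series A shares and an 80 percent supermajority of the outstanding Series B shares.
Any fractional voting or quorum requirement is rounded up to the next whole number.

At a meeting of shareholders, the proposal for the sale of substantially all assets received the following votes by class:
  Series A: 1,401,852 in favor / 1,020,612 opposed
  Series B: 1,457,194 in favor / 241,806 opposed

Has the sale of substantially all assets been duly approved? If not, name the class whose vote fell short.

Series A: a majority of 2803898 is 1401950; 1,401,950 required, 1,401,852 in favor — not approved.
Series B: 4/5 of 1821177 = 1456941.60, rounded up to 1456942; 1,456,942 required, 1,457,194 in favor — approved.

Not approved — the Series A shares did not give the required vote.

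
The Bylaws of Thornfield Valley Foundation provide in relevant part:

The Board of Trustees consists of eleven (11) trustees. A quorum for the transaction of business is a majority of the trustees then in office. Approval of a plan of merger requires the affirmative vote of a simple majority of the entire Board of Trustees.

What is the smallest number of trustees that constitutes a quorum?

A majority of 11 is 6.

6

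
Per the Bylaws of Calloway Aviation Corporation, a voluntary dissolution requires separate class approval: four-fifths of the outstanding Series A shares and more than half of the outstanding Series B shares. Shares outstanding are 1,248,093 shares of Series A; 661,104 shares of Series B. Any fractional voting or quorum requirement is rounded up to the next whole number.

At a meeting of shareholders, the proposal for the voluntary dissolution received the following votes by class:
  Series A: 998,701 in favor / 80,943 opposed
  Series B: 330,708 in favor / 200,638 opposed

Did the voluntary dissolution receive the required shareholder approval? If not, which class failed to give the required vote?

Series A: 4/5 of 1248093 = 998474.40, rounded up to 998475; 998,475 required, 998,701 in favor — approved.
Series B: a majority of 661104 is 330553; 330,553 required, 330,708 in favor — approved.

Approved — every class gave the required vote.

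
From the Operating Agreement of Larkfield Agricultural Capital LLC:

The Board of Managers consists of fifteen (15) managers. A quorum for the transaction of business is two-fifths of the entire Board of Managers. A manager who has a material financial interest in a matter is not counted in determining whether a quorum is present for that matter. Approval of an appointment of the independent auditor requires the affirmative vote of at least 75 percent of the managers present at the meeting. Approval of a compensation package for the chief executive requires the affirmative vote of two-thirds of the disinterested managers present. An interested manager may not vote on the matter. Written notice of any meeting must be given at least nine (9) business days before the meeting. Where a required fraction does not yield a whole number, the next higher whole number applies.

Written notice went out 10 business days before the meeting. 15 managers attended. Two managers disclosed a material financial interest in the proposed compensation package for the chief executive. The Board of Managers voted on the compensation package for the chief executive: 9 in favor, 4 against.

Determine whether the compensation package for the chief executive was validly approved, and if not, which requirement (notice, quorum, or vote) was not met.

Notice: 10 business days given; 9 required (10 ≥ 9). Satisfied.
Quorum: 15 present, but the 2 interested managers do not count, leaving 13. Quorum is 6. Satisfied.
Vote: the compensation package for the chief executive requires two-thirds of the disinterested managers present (15 − 2 = 13). 2/3 of 13 = 8.67, rounded up to 9, so 9 affirmative votes are needed; 9 voted in favor. Satisfied.

Valid — all requirements satisfied.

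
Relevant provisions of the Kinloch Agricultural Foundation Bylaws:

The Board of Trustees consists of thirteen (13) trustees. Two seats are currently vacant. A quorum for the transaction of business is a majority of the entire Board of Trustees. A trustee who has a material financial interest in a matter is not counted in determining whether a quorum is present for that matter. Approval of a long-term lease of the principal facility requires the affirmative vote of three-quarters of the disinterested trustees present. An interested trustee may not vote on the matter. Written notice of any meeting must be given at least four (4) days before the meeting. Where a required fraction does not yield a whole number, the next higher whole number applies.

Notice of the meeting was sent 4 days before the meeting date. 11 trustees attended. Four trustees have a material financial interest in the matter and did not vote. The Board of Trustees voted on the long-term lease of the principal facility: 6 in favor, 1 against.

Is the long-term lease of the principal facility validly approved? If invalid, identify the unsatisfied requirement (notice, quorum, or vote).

Notice: 4 days given; 4 required (4 ≥ 4). Satisfied.
Quorum: 11 present, but the 4 interested trustees do not count, leaving 7. Quorum is 7. Satisfied.
Vote: the long-term lease of the principal facility requires three-fourths of the disinterested trustees present (11 − 4 = 7). 3/4 of 7 = 5.25, rounded up to 6, so 6 affirmative votes are needed; 6 voted in favor. Satisfied.

Valid — all requirements satisfied.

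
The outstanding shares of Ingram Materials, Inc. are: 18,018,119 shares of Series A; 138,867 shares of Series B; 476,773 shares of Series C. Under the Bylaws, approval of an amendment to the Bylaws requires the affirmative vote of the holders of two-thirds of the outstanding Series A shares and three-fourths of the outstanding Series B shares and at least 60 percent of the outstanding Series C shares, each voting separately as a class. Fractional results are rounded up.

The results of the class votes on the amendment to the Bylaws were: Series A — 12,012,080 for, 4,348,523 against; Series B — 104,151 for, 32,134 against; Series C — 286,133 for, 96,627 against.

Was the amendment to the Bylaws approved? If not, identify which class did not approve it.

Series A: 2/3 of 18018119 = 12012079.33, rounded up to 12012080; 12,012,080 required, 12,012,080 in favor — approved.
Series B: 3/4 of 138867 = 104150.25, rounded up to 104151; 104,151 required, 104,151 in favor — approved.
Series C: 3/5 of 476773 = 286063.80, rounded up to 286064; 286,064 required, 286,133 in favor — approved.

Approved — every class gave the required vote.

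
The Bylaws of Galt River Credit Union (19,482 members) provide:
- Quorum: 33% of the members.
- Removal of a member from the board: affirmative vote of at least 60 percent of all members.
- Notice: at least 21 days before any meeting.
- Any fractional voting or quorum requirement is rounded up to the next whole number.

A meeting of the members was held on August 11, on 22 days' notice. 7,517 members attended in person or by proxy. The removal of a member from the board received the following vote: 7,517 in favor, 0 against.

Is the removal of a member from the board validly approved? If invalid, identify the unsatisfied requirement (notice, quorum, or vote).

Invalid — vote requirement not satisfied.

Notice: 22 days given; 21 required. Satisfied.
Quorum: 33% of 19,482 = 6,429.06, rounded up to 6,430; 7,517 present. Satisfied.
Vote: requires three-fifths of all members (19,482); 3/5 of 19482 = 11689.20, rounded up to 11690, so 11,690 needed; 7,517 in favor. Not satisfied.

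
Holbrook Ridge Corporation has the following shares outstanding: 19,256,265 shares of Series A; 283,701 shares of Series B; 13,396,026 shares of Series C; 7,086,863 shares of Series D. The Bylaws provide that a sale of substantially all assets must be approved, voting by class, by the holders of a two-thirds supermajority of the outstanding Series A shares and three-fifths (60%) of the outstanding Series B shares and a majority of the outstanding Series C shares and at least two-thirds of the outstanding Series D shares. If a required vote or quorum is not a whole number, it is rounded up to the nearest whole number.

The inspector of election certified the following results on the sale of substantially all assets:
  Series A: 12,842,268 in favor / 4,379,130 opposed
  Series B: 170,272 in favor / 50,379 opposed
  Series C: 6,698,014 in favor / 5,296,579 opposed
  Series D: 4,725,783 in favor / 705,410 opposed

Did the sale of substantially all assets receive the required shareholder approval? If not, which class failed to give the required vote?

Series A: 2/3 of 19256265 = 12837510; 12,837,510 required, 12,842,268 in favor — approved.
Series B: 3/5 of 283701 = 170220.60, rounded up to 170221; 170,221 required, 170,272 in favor — approved.
Series C: a majority of 13396026 is 6698014; 6,698,014 required, 6,698,014 in favor — approved.
Series D: 2/3 of 7086863 = 4724575.33, rounded up to 4724576; 4,724,576 required, 4,725,783 in favor — approved.

Approved — every class gave the required vote.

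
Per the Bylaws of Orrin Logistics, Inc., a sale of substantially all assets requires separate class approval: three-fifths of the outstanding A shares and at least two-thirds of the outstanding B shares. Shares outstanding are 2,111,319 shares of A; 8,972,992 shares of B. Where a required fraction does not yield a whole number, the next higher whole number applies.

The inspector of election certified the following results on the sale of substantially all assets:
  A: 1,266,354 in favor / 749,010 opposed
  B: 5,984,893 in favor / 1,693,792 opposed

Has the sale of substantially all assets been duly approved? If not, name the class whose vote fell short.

Not approved — the A shares did not give the required vote.

A: 3/5 of 2111319 = 1266791.40, rounded up to 1266792; 1,266,792 required, 1,266,354 in favor — not approved.
B: 2/3 of 8972992 = 5981994.67, rounded up to 5981995; 5,981,995 required, 5,984,893 in favor — approved.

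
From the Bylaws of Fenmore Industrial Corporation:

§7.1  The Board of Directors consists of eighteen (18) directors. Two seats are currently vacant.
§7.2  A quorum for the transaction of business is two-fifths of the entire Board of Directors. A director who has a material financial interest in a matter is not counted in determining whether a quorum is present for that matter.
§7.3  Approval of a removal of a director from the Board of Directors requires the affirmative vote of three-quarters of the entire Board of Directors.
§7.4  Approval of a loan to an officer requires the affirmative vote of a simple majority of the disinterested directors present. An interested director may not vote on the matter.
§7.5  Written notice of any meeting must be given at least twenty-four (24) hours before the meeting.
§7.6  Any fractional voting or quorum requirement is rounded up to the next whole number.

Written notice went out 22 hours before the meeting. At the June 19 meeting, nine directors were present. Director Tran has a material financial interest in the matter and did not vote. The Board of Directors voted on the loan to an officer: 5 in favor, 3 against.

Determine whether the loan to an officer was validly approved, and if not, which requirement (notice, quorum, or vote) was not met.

Notice: 22 hours given; 24 required (22 < 24). Not satisfied.
Quorum: 9 present, but the 1 interested director does not count, leaving 8. Quorum is 8. Satisfied.
Vote: the loan to an officer requires a majority of the disinterested directors present (9 − 1 = 8). A majority of 8 is 5, so 5 affirmative votes are needed; 5 voted in favor. Satisfied.

Invalid — notice requirement not satisfied.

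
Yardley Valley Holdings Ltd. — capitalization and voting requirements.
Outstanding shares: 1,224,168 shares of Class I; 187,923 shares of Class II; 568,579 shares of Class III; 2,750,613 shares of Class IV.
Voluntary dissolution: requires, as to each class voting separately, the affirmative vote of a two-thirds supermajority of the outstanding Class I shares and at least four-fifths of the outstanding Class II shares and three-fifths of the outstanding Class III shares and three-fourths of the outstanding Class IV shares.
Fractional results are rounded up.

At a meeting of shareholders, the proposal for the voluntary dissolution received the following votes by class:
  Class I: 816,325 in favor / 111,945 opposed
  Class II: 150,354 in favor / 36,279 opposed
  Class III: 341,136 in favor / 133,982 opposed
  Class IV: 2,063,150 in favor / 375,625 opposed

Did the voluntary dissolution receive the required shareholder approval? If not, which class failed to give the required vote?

Not approved — the Class III shares did not give the required vote.

Class I: 2/3 of 1224168 = 816112; 816,112 required, 816,325 in favor — approved.
Class II: 4/5 of 187923 = 150338.40, rounded up to 150339; 150,339 required, 150,354 in favor — approved.
Class III: 3/5 of 568579 = 341147.40, rounded up to 341148; 341,148 required, 341,136 in favor — not approved.
Class IV: 3/4 of 2750613 = 2062959.75, rounded up to 2062960; 2,062,960 required, 2,063,150 in favor — approved.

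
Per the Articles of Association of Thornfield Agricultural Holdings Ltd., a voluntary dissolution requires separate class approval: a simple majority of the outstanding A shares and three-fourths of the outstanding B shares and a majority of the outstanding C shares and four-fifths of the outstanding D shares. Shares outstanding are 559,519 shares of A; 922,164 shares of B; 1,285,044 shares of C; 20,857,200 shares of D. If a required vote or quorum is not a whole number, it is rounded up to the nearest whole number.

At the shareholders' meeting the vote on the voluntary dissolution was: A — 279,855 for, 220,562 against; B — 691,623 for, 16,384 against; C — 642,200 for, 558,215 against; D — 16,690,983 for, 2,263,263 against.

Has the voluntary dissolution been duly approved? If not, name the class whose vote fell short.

A: a majority of 559519 is 279760; 279,760 required, 279,855 in favor — approved.
B: 3/4 of 922164 = 691623; 691,623 required, 691,623 in favor — approved.
C: a majority of 1285044 is 642523; 642,523 required, 642,200 in favor — not approved.
D: 4/5 of 20857200 = 16685760; 16,685,760 required, 16,690,983 in favor — approved.

Not approved — the C shares did not give the required vote.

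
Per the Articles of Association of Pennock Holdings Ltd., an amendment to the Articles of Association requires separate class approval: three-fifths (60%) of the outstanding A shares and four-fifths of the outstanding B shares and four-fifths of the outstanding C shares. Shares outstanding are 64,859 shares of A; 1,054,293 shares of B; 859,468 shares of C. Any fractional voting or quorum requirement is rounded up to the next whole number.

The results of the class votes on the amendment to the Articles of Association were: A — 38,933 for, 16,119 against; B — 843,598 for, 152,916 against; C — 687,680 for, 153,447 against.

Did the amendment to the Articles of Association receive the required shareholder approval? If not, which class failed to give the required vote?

A: 3/5 of 64859 = 38915.40, rounded up to 38916; 38,916 required, 38,933 in favor — approved.
B: 4/5 of 1054293 = 843434.40, rounded up to 843435; 843,435 required, 843,598 in favor — approved.
C: 4/5 of 859468 = 687574.40, rounded up to 687575; 687,575 required, 687,680 in favor — approved.

Approved — every class gave the required vote.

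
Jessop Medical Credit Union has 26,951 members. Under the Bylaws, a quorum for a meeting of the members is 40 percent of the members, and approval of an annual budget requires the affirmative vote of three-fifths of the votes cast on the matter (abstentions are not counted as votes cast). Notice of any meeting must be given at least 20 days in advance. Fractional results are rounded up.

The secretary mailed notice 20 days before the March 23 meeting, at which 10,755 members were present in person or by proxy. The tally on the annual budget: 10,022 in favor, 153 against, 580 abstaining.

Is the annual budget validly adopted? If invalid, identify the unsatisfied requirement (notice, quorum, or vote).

Notice: 20 days given; 20 required. Satisfied.
Quorum: 40% of 26,951 = 10,780.40, rounded up to 10,781; 10,755 present. Not satisfied.
Vote: requires three-fifths of the votes cast (10,755 − 580 abstaining = 10,175); 3/5 of 10175 = 6105, so 6,105 needed; 10,022 in favor. Satisfied.

Invalid — quorum requirement not satisfied.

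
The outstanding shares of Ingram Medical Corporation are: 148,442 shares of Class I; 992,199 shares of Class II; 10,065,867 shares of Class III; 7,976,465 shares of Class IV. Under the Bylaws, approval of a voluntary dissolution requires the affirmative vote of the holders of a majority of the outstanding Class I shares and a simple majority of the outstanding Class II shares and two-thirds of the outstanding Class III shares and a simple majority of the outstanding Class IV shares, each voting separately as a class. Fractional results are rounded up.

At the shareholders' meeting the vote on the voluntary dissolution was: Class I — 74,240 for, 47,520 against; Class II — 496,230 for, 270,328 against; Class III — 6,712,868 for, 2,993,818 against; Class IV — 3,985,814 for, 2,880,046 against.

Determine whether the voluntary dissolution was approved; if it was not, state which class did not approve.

Class I: a majority of 148442 is 74222; 74,222 required, 74,240 in favor — approved.
Class II: a majority of 992199 is 496100; 496,100 required, 496,230 in favor — approved.
Class III: 2/3 of 10065867 = 6710578; 6,710,578 required, 6,712,868 in favor — approved.
Class IV: a majority of 7976465 is 3988233; 3,988,233 required, 3,985,814 in favor — not approved.

Not approved — the Class IV shares did not give the required vote.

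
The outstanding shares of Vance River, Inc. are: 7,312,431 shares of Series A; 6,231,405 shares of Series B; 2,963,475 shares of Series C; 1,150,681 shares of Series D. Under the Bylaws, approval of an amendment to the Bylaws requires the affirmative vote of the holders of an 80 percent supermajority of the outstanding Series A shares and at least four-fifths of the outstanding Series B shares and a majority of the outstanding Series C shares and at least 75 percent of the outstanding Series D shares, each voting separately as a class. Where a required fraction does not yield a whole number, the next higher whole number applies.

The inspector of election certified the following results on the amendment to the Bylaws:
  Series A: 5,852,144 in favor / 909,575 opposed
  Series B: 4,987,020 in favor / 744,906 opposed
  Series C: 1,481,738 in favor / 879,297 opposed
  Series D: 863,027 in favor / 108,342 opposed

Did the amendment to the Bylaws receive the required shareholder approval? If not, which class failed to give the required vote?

Series A: 4/5 of 7312431 = 5849944.80, rounded up to 5849945; 5,849,945 required, 5,852,144 in favor — approved.
Series B: 4/5 of 6231405 = 4985124; 4,985,124 required, 4,987,020 in favor — approved.
Series C: a majority of 2963475 is 1481738; 1,481,738 required, 1,481,738 in favor — approved.
Series D: 3/4 of 1150681 = 863010.75, rounded up to 863011; 863,011 required, 863,027 in favor — approved.

Approved — every class gave the required vote.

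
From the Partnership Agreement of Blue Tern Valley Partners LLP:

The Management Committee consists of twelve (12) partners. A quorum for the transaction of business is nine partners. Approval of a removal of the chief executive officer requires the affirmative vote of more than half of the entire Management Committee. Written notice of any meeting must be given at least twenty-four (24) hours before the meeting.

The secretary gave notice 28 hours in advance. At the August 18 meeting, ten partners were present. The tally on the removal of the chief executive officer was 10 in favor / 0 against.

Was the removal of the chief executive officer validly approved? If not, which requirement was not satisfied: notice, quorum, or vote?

Valid — all requirements satisfied.

Notice: 28 hours given; 24 required (28 ≥ 24). Satisfied.
Quorum: 10 present; quorum is 9. Satisfied.
Vote: the removal of the chief executive officer requires a majority of the entire Management Committee (12). A majority of 12 is 7, so 7 affirmative votes are needed; 10 voted in favor. Satisfied.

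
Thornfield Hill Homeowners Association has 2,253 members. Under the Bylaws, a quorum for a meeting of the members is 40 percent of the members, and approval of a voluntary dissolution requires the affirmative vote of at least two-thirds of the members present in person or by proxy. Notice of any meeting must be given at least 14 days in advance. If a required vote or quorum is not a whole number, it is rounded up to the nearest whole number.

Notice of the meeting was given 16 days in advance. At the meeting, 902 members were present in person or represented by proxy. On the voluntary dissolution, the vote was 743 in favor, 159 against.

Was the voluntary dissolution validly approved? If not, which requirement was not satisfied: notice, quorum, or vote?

Valid — all requirements satisfied.

Notice: 16 days given; 14 required. Satisfied.
Quorum: 40% of 2,253 = 901.20, rounded up to 902; 902 present. Satisfied.
Vote: requires two-thirds of those present (902); 2/3 of 902 = 601.33, rounded up to 602, so 602 needed; 743 in favor. Satisfied.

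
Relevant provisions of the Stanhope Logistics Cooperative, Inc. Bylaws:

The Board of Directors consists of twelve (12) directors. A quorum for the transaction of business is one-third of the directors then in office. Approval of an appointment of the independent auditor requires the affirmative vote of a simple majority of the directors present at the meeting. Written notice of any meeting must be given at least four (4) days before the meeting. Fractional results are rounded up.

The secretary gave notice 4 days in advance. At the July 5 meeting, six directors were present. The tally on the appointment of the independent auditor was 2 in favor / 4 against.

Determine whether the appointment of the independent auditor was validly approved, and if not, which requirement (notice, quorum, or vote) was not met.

Notice: 4 days given; 4 required (4 ≥ 4). Satisfied.
Quorum: 6 present; quorum is 4. Satisfied.
Vote: the appointment of the independent auditor requires a majority of the directors present (6). A majority of 6 is 4, so 4 affirmative votes are needed; 2 voted in favor. Not satisfied.

Invalid — vote requirement not satisfied.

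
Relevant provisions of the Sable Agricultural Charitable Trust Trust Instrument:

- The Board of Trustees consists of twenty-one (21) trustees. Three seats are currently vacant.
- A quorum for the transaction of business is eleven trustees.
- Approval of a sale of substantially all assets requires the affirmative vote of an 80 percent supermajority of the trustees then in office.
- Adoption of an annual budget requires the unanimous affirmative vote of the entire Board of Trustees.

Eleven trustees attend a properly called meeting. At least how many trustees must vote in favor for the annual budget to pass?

21

The annual budget requires the unanimous vote of the entire Board of Trustees (21).
Unanimous means all 21.
(Only 11 can vote, so the annual budget cannot pass at this meeting, but the required vote is still 21.)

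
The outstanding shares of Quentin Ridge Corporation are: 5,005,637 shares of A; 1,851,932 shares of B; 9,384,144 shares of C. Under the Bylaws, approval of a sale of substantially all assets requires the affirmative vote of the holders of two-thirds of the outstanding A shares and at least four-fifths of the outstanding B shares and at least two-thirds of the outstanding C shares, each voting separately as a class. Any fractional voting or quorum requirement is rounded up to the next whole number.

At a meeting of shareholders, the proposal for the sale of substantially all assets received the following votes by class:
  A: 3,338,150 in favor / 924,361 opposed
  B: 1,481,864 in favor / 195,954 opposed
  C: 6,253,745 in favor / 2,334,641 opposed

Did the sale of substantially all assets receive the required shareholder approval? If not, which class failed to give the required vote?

A: 2/3 of 5005637 = 3337091.33, rounded up to 3337092; 3,337,092 required, 3,338,150 in favor — approved.
B: 4/5 of 1851932 = 1481545.60, rounded up to 1481546; 1,481,546 required, 1,481,864 in favor — approved.
C: 2/3 of 9384144 = 6256096; 6,256,096 required, 6,253,745 in favor — not approved.

Not approved — the C shares did not give the required vote.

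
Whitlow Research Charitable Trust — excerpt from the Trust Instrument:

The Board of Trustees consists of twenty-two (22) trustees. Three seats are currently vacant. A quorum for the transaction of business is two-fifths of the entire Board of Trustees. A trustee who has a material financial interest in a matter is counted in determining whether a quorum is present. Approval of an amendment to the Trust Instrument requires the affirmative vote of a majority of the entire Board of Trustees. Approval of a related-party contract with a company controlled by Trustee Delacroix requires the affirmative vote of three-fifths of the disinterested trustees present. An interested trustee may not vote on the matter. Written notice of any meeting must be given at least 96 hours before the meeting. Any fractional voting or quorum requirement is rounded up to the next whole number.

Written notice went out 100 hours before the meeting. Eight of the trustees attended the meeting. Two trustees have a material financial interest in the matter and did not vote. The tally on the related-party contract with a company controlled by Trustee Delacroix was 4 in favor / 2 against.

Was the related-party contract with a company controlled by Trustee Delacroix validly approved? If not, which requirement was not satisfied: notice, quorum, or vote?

Notice: 100 hours given; 96 required (100 ≥ 96). Satisfied.
Quorum: 8 present (interested trustees count toward quorum); quorum is 9. Not satisfied.
Vote: the related-party contract with a company controlled by Trustee Delacroix requires three-fifths of the disinterested trustees present (8 − 2 = 6). 3/5 of 6 = 3.60, rounded up to 4, so 4 affirmative votes are needed; 4 voted in favor. Satisfied. (Moot — without a quorum no business can be validly transacted.)

Invalid — quorum requirement not satisfied.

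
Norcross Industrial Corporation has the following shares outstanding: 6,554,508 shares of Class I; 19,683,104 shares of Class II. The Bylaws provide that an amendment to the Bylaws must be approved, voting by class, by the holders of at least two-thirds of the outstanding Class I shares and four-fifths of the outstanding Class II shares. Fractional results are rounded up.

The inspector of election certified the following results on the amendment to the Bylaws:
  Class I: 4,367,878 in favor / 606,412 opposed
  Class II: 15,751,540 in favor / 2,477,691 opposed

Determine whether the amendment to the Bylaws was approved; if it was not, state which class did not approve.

Not approved — the Class I shares did not give the required vote.

Class I: 2/3 of 6554508 = 4369672; 4,369,672 required, 4,367,878 in favor — not approved.
Class II: 4/5 of 19683104 = 15746483.20, rounded up to 15746484; 15,746,484 required, 15,751,540 in favor — approved.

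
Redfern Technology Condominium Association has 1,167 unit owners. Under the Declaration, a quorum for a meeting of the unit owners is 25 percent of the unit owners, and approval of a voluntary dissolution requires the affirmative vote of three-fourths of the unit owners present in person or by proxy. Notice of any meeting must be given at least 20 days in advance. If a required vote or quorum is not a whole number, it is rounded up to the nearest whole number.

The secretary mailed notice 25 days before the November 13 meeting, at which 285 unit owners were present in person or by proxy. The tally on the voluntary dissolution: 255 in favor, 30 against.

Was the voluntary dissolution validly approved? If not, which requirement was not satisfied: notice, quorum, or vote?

Invalid — quorum requirement not satisfied.

Notice: 25 days given; 20 required. Satisfied.
Quorum: 25% of 1,167 = 291.75, rounded up to 292; 285 present. Not satisfied.
Vote: requires three-fourths of those present (285); 3/4 of 285 = 213.75, rounded up to 214, so 214 needed; 255 in favor. Satisfied.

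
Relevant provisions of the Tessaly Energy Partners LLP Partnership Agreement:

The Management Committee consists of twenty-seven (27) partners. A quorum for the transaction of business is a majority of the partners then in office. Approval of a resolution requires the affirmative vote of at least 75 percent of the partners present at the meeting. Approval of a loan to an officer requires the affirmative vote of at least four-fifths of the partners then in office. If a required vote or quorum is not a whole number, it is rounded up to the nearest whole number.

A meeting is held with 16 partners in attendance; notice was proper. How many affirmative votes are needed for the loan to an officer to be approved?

The loan to an officer requires four-fifths of the partners then in office (27).
4/5 of 27 = 21.60, rounded up to 22.
(Only 16 can vote, so the loan to an officer cannot pass at this meeting, but the required vote is still 22.)

22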